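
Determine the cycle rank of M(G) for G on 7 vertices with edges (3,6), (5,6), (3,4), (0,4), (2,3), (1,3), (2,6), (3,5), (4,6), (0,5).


Cycle rank (nullity) = |E| - r(M) = |E| - (|V| - c).
|E| = 10, |V| = 7, c = 1.
Nullity = 10 - (7 - 1) = 10 - 6 = 4.

4


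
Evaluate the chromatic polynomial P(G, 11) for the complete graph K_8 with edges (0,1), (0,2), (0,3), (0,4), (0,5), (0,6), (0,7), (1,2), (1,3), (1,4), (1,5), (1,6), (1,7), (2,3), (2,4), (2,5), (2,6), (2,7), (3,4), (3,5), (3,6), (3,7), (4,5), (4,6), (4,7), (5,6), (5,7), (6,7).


P(K_8, k) = k(k-1)(k-2)...(k-7).
P(11) = (11) * (10) * (9) * (8) * (7) * (6) * (5) * (4) = 6652800.

6652800


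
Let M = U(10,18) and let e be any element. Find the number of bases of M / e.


Contracting e from U(10,18) gives U(9,17).
Bases of U(9,17) = C(17,9) = 17! / (9! * 8!) = 24310.

24310


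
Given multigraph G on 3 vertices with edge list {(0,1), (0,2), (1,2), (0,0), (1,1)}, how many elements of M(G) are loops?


In a graphic matroid, a loop is a self-loop edge (u,u) with rank 0.
Examining all 5 edges for self-loops...
Self-loops found: (0,0), (1,1)
Number of loops = 2.

2


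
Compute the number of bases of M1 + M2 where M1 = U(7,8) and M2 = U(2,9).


Bases of a direct sum M1 + M2: |B| = |B(M1)| * |B(M2)|.
|B(U(7,8))| = C(8,7) = 8.
|B(U(2,9))| = C(9,2) = 36.
Total bases = 8 * 36 = 288.

288


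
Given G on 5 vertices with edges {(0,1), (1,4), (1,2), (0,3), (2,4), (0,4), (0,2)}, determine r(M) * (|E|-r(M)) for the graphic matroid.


r(M) = |V| - c = 5 - 1 = 4.
nullity = |E| - r(M) = 7 - 4 = 3.
Product = 4 * 3 = 12.

12


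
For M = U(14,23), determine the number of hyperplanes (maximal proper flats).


Hyperplanes of U(14,23) are flats of rank 13.
In a uniform matroid, these are exactly the (13)-element subsets.
Count = C(23,13) = 23! / (13! * 10!) = 1144066.

1144066


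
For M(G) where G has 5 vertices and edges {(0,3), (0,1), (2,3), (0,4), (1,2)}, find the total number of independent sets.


An independent set in a graphic matroid is an acyclic edge subset.
G has 5 vertices and 5 edges.
Enumerate all 2^5 = 32 subsets, checking for acyclicity.
Total independent sets = 30.

30


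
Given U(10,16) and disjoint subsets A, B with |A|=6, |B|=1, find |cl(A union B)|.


|A union B| = 6 + 1 = 7 (disjoint).
In U(10,16), cl(S) = S if |S| < 10, else cl(S) = E.
Since 7 < 10, cl(A union B) = A union B.
|cl(A union B)| = 7.

7


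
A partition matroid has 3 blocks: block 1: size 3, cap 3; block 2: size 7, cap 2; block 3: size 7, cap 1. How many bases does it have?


A basis picks exactly ci elements from block i.
Number of bases = product of C(|Si|, ci).
= C(3,3) * C(7,2) * C(7,1)
= 1 * 21 * 7
= 147.

147


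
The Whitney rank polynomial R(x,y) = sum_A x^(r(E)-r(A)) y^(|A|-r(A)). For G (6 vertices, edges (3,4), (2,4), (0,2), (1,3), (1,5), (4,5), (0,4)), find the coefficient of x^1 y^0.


R(x,y) = sum over A in 2^E of x^(r(E)-r(A)) * y^(|A|-r(A)).
G has 6 vertices, 7 edges. r(E) = 5.
Enumerate all 2^7 = 128 subsets.
Count subsets with r(E)-r(A)=1 and |A|-r(A)=0: 30.

30


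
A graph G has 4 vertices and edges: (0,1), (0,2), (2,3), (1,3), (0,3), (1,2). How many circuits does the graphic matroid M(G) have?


A circuit in a graphic matroid = edge set of a simple cycle.
G has 4 vertices and 6 edges.
Enumerating all minimal edge subsets forming cycles...
Total circuits found: 7.

7


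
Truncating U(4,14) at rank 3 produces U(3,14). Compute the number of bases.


Truncating U(4,14) to rank 3 gives U(3,14).
Bases of U(3,14) are all 3-element subsets of 14 elements.
Number of bases = C(14,3) = (14 * 13 * 12) / (1 * 2 * 3) = 364.

364


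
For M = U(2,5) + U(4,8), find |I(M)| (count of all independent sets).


For a direct sum, |I(M1+M2)| = |I(M1)| * |I(M2)|.
|I(U(2,5))| = sum C(5,k) for k=0..2 = 16.
|I(U(4,8))| = sum C(8,k) for k=0..4 = 163.
Total = 16 * 163 = 2608.

2608


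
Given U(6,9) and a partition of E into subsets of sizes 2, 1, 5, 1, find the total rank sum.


r(Ai) = min(|Ai|, 6) for each part.
Sum = min(2,6) + min(1,6) + min(5,6) + min(1,6)
    = 2 + 1 + 5 + 1
    = 9.

9


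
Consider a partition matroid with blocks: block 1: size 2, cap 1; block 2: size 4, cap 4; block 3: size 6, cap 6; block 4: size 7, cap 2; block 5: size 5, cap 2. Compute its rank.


Rank of a partition matroid = sum of min(|Si|, ci) for each block.
= min(2,1) + min(4,4) + min(6,6) + min(7,2) + min(5,2)
= 1 + 4 + 6 + 2 + 2
= 15.

15


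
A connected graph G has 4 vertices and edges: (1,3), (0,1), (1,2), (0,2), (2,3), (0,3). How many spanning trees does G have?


By Kirchhoff's matrix tree theorem, the number of spanning trees equals
the determinant of any cofactor of the Laplacian matrix L.
G has 4 vertices and 6 edges.
Computing the (3 x 3) cofactor determinant gives 16.

16


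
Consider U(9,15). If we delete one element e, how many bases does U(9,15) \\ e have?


Deleting e from U(9,15) gives U(9,14) since n > r.
Bases of U(9,14) = C(14,9) = 14! / (9! * 5!) = 2002.

2002


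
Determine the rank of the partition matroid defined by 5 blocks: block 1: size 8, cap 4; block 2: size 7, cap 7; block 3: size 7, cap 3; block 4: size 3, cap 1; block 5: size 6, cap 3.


Rank of a partition matroid = sum of min(|Si|, ci) for each block.
= min(8,4) + min(7,7) + min(7,3) + min(3,1) + min(6,3)
= 4 + 7 + 3 + 1 + 3
= 18.

18


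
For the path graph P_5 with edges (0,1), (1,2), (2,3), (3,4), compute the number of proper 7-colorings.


P(P_5, k) = k * (k-1)^(4).
P(7) = 7 * 6^4 = 7 * 1296 = 9072.

9072


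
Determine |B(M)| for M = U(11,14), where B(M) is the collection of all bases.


Bases of U(11,14) are all 11-element subsets of the 14-element ground set.
Number of bases = C(14,11).
C(14,11) = 14! / (11! * 3!) = 364.

364


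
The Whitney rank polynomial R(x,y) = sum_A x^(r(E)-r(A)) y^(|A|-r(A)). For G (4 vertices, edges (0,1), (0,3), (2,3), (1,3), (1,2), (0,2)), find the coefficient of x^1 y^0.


R(x,y) = sum over A in 2^E of x^(r(E)-r(A)) * y^(|A|-r(A)).
G has 4 vertices, 6 edges. r(E) = 3.
Enumerate all 2^6 = 64 subsets.
Count subsets with r(E)-r(A)=1 and |A|-r(A)=0: 15.

15


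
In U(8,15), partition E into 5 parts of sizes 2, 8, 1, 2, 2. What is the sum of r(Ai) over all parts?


r(Ai) = min(|Ai|, 8) for each part.
Sum = min(2,8) + min(8,8) + min(1,8) + min(2,8) + min(2,8)
    = 2 + 8 + 1 + 2 + 2
    = 15.

15


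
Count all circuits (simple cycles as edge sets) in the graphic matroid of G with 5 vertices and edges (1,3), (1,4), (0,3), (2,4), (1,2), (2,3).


A circuit in a graphic matroid = edge set of a simple cycle.
G has 5 vertices and 6 edges.
Enumerating all minimal edge subsets forming cycles...
Total circuits found: 3.

3


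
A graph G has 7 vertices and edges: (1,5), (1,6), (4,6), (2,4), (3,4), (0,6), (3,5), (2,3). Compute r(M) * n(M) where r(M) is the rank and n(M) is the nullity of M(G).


r(M) = |V| - c = 7 - 1 = 6.
nullity = |E| - r(M) = 8 - 6 = 2.
Product = 6 * 2 = 12.

12


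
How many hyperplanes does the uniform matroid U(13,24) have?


Hyperplanes of U(13,24) are flats of rank 12.
In a uniform matroid, these are exactly the (12)-element subsets.
Count = C(24,12) = 2704156.

2704156


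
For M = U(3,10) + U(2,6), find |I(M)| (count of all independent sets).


For a direct sum, |I(M1+M2)| = |I(M1)| * |I(M2)|.
|I(U(3,10))| = sum C(10,k) for k=0..3 = 176.
|I(U(2,6))| = sum C(6,k) for k=0..2 = 22.
Total = 176 * 22 = 3872.

3872


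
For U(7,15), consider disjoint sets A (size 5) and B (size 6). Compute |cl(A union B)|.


|A union B| = 5 + 6 = 11 (disjoint).
In U(7,15), cl(S) = S if |S| < 7, else cl(S) = E.
Since 11 >= 7, cl(A union B) = E.
|cl(A union B)| = 15.

15


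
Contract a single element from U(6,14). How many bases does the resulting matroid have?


Contracting e from U(6,14) gives U(5,13).
Bases of U(5,13) = (13 choose 5) = 1287.

1287


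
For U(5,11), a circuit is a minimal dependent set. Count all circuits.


In U(5,11), circuits are the (6)-element subsets.
Any set of 6 elements is dependent, and removing any one element gives
an independent set of size 5, so it is a minimal dependent set.
Number of circuits = (11 choose 6) = 462.

462


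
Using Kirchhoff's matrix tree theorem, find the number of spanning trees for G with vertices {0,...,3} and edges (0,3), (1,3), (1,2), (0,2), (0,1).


By Kirchhoff's matrix tree theorem, the number of spanning trees equals
the determinant of any cofactor of the Laplacian matrix L.
G has 4 vertices and 5 edges.
Computing the (3 x 3) cofactor determinant gives 8.

8


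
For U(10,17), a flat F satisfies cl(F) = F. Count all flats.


Flats of U(10,17): every subset of size < 10 is a flat, plus E itself.
Count = (17 choose 0) + (17 choose 1) + (17 choose 2) + (17 choose 3) + (17 choose 4) + (17 choose 5) + (17 choose 6) + (17 choose 7) + (17 choose 8) + (17 choose 9) + 1
     = 1 + 17 + 136 + 680 + 2380 + 6188 + 12376 + 19448 + 24310 + 24310 + 1
     = 89847.

89847


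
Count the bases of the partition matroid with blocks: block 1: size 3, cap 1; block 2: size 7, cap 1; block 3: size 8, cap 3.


A basis picks exactly ci elements from block i.
Number of bases = product of C(|Si|, ci).
= C(3,1) * C(7,1) * C(8,3)
= 3 * 7 * 56
= 1176.

1176


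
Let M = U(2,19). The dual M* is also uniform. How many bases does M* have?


The dual of U(r,n) is U(n-r, n) = U(17,19).
Bases of U(17,19) are all (17)-element subsets.
|B(M*)| = C(19,17) = 171.

171


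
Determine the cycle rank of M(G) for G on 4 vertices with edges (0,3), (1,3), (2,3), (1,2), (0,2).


Cycle rank (nullity) = |E| - r(M) = |E| - (|V| - c).
|E| = 5, |V| = 4, c = 1.
Nullity = 5 - (4 - 1) = 5 - 3 = 2.

2


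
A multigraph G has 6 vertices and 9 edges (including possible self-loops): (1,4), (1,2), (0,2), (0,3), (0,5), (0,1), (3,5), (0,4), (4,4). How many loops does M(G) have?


In a graphic matroid, a loop is a self-loop edge (u,u) with rank 0.
Examining all 9 edges for self-loops...
Self-loops found: (4,4)
Number of loops = 1.

1


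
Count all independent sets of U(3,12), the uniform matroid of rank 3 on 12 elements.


Independent sets of U(3,12) are all subsets of size <= 3.
Count = C(12,0) + C(12,1) + C(12,2) + C(12,3)
     = 1 + 12 + 66 + 220
     = 299.

299


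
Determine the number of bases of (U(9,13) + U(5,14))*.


(M1+M2)* = M1* + M2*.
M1* = U(4,13), bases: C(13,4) = 715.
M2* = U(9,14), bases: C(14,9) = 2002.
|B(M*)| = 715 * 2002 = 1431430.

1431430


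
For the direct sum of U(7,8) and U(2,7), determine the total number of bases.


Bases of a direct sum M1 + M2: |B| = |B(M1)| * |B(M2)|.
|B(U(7,8))| = C(8,7) = 8.
|B(U(2,7))| = C(7,2) = 21.
Total bases = 8 * 21 = 168.

168


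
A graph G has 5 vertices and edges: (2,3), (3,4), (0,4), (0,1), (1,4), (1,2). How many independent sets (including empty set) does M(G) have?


An independent set in a graphic matroid is an acyclic edge subset.
G has 5 vertices and 6 edges.
Enumerate all 2^6 = 64 subsets, checking for acyclicity.
Total independent sets = 52.

52


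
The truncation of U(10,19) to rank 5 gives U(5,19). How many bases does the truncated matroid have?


Truncating U(10,19) to rank 5 gives U(5,19).
Bases of U(5,19) are all 5-element subsets of 19 elements.
Number of bases = (19 choose 5) = 11628.

11628


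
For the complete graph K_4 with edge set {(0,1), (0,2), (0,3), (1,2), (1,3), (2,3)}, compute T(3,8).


T(K_4; x,y) = x^3 + 3x^2 + 4xy + 2x + y^3 + 3y^2 + 2y.
Substituting x=3, y=8:
= 27 + 27 + 96 + 6 + 512 + 192 + 16
= 876.

876


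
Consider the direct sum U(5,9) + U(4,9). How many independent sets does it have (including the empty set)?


For a direct sum, |I(M1+M2)| = |I(M1)| * |I(M2)|.
|I(U(5,9))| = sum C(9,k) for k=0..5 = 382.
|I(U(4,9))| = sum C(9,k) for k=0..4 = 256.
Total = 382 * 256 = 97792.

97792


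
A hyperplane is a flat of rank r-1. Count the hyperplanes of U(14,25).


Hyperplanes of U(14,25) are flats of rank 13.
In a uniform matroid, these are exactly the (13)-element subsets.
Count = C(25,13) = 25! / (13! * 12!) = 5200300.

5200300


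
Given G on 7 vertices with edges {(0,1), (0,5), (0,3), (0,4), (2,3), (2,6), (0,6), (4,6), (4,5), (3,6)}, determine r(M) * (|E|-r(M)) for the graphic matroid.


r(M) = |V| - c = 7 - 1 = 6.
nullity = |E| - r(M) = 10 - 6 = 4.
Product = 6 * 4 = 24.

24


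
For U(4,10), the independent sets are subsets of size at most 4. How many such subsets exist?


Independent sets of U(4,10) are all subsets of size <= 4.
Count = C(10,0) + C(10,1) + C(10,2) + C(10,3) + C(10,4)
     = 1 + 10 + 45 + 120 + 210
     = 386.

386


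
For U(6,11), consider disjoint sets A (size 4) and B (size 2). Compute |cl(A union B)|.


|A union B| = 4 + 2 = 6 (disjoint).
In U(6,11), cl(S) = S if |S| < 6, else cl(S) = E.
Since 6 >= 6, cl(A union B) = E.
|cl(A union B)| = 11.

11


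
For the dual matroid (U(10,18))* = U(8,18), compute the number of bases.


The dual of U(r,n) is U(n-r, n) = U(8,18).
Bases of U(8,18) are all (8)-element subsets.
|B(M*)| = C(18,8) = 18! / (8! * 10!) = 43758.

43758


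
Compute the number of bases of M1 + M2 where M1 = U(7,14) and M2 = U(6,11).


Bases of a direct sum M1 + M2: |B| = |B(M1)| * |B(M2)|.
|B(U(7,14))| = C(14,7) = 3432.
|B(U(6,11))| = C(11,6) = 462.
Total bases = 3432 * 462 = 1585584.

1585584


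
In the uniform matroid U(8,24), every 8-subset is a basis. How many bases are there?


Bases of U(8,24) are all 8-element subsets of the 24-element ground set.
Number of bases = C(24,8).
C(24,8) = 735471.

735471


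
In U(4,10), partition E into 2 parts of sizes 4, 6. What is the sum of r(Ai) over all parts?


r(Ai) = min(|Ai|, 4) for each part.
Sum = min(4,4) + min(6,4)
    = 4 + 4
    = 8.

8


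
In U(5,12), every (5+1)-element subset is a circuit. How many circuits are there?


In U(5,12), circuits are the (6)-element subsets.
Any set of 6 elements is dependent, and removing any one element gives
an independent set of size 5, so it is a minimal dependent set.
Number of circuits = C(12,6) = 924.

924


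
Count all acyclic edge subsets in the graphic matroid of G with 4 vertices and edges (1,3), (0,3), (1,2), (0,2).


An independent set in a graphic matroid is an acyclic edge subset.
G has 4 vertices and 4 edges.
Enumerate all 2^4 = 16 subsets, checking for acyclicity.
Total independent sets = 15.

15


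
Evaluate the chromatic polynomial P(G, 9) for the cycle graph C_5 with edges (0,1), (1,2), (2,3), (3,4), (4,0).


P(C_5, k) = (k-1)^5 + (-1)^5*(k-1).
P(9) = (8)^5 - 8
= 32768 - 8 = 32760.

32760


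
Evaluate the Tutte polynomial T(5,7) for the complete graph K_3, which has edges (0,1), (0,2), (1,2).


T(K_3; x,y) = x^2 + x + y.
T(5,7) = 25 + 5 + 7 = 37.

37


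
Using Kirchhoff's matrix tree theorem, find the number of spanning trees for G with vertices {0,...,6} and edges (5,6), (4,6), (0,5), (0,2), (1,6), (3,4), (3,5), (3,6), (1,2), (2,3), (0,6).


By Kirchhoff's matrix tree theorem, the number of spanning trees equals
the determinant of any cofactor of the Laplacian matrix L.
G has 7 vertices and 11 edges.
Computing the (6 x 6) cofactor determinant gives 172.

172


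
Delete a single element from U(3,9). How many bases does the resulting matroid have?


Deleting e from U(3,9) gives U(3,8) since n > r.
Bases of U(3,8) = (8 choose 3) = 56.

56


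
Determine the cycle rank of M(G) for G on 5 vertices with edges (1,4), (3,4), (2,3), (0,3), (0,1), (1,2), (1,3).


Cycle rank (nullity) = |E| - r(M) = |E| - (|V| - c).
|E| = 7, |V| = 5, c = 1.
Nullity = 7 - (5 - 1) = 7 - 4 = 3.

3


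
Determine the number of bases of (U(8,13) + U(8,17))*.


(M1+M2)* = M1* + M2*.
M1* = U(5,13), bases: C(13,5) = 1287.
M2* = U(9,17), bases: C(17,9) = 24310.
|B(M*)| = 1287 * 24310 = 31286970.

31286970


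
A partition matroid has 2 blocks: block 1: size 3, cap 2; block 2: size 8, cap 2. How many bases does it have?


A basis picks exactly ci elements from block i.
Number of bases = product of C(|Si|, ci).
= C(3,2) * C(8,2)
= 3 * 28
= 84.

84


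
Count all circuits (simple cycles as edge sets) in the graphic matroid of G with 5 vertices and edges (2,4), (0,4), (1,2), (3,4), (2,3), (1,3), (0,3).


A circuit in a graphic matroid = edge set of a simple cycle.
G has 5 vertices and 7 edges.
Enumerating all minimal edge subsets forming cycles...
Total circuits found: 6.

6


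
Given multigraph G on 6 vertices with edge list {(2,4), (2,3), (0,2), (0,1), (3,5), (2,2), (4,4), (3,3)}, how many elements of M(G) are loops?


In a graphic matroid, a loop is a self-loop edge (u,u) with rank 0.
Examining all 8 edges for self-loops...
Self-loops found: (2,2), (4,4), (3,3)
Number of loops = 3.

3


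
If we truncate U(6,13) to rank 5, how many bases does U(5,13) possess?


Truncating U(6,13) to rank 5 gives U(5,13).
Bases of U(5,13) are all 5-element subsets of 13 elements.
Number of bases = C(13,5) = 13! / (5! * 8!) = 1287.

1287


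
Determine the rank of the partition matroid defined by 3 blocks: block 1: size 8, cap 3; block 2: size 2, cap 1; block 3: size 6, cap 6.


Rank of a partition matroid = sum of min(|Si|, ci) for each block.
= min(8,3) + min(2,1) + min(6,6)
= 3 + 1 + 6
= 10.

10


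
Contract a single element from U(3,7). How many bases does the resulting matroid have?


Contracting e from U(3,7) gives U(2,6).
Bases of U(2,6) = C(6,2) = 6! / (2! * 4!) = 15.

15


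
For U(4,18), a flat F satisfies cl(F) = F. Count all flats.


Flats of U(4,18): every subset of size < 4 is a flat, plus E itself.
Count = (18 choose 0) + (18 choose 1) + (18 choose 2) + (18 choose 3) + 1
     = 1 + 18 + 153 + 816 + 1
     = 989.

989


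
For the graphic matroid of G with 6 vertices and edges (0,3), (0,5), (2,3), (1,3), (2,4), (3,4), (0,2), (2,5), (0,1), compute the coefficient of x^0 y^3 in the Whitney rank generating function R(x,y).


R(x,y) = sum over A in 2^E of x^(r(E)-r(A)) * y^(|A|-r(A)).
G has 6 vertices, 9 edges. r(E) = 5.
Enumerate all 2^9 = 512 subsets.
Count subsets with r(E)-r(A)=0 and |A|-r(A)=3: 9.

9


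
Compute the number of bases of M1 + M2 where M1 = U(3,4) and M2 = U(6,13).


Bases of a direct sum M1 + M2: |B| = |B(M1)| * |B(M2)|.
|B(U(3,4))| = C(4,3) = 4.
|B(U(6,13))| = C(13,6) = 1716.
Total bases = 4 * 1716 = 6864.

6864


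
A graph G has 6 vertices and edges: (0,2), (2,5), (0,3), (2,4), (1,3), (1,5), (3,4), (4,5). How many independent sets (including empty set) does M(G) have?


An independent set in a graphic matroid is an acyclic edge subset.
G has 6 vertices and 8 edges.
Enumerate all 2^8 = 256 subsets, checking for acyclicity.
Total independent sets = 190.

190


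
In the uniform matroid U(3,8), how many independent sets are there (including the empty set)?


Independent sets of U(3,8) are all subsets of size <= 3.
Count = C(8,0) + C(8,1) + C(8,2) + C(8,3)
     = 1 + 8 + 28 + 56
     = 93.

93


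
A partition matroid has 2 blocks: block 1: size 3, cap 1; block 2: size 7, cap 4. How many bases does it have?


A basis picks exactly ci elements from block i.
Number of bases = product of C(|Si|, ci).
= C(3,1) * C(7,4)
= 3 * 35
= 105.

105


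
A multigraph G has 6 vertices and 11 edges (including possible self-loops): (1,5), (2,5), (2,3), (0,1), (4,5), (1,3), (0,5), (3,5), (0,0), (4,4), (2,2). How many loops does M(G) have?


In a graphic matroid, a loop is a self-loop edge (u,u) with rank 0.
Examining all 11 edges for self-loops...
Self-loops found: (0,0), (4,4), (2,2)
Number of loops = 3.

3


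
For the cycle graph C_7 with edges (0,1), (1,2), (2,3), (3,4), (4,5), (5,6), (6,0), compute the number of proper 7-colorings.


P(C_7, k) = (k-1)^7 + (-1)^7*(k-1).
P(7) = (6)^7 - 6
= 279936 - 6 = 279930.

279930


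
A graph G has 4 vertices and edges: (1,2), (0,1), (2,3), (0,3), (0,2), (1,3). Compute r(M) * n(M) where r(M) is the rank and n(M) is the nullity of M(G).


r(M) = |V| - c = 4 - 1 = 3.
nullity = |E| - r(M) = 6 - 3 = 3.
Product = 3 * 3 = 9.

9


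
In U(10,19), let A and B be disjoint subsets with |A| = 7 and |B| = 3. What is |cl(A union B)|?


|A union B| = 7 + 3 = 10 (disjoint).
In U(10,19), cl(S) = S if |S| < 10, else cl(S) = E.
Since 10 >= 10, cl(A union B) = E.
|cl(A union B)| = 19.

19


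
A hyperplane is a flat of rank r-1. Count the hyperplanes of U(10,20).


Hyperplanes of U(10,20) are flats of rank 9.
In a uniform matroid, these are exactly the (9)-element subsets.
Count = C(20,9) = 167960.

167960


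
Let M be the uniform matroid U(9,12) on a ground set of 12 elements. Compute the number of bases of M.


Bases of U(9,12) are all 9-element subsets of the 12-element ground set.
Number of bases = C(12,9).
C(12,9) = 220.

220


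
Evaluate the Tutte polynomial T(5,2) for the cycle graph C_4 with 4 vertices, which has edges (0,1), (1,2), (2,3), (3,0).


T(C_4; x,y) = x + x^2 + ... + x^(3) + y.
T(5,2) = 5^1 + 5^2 + 5^3 + 2
= 5 + 25 + 125 + 2
= 157.

157


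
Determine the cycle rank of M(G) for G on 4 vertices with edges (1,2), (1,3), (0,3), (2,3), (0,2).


Cycle rank (nullity) = |E| - r(M) = |E| - (|V| - c).
|E| = 5, |V| = 4, c = 1.
Nullity = 5 - (4 - 1) = 5 - 3 = 2.

2


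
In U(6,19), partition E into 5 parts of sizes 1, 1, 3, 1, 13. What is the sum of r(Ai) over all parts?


r(Ai) = min(|Ai|, 6) for each part.
Sum = min(1,6) + min(1,6) + min(3,6) + min(1,6) + min(13,6)
    = 1 + 1 + 3 + 1 + 6
    = 12.

12


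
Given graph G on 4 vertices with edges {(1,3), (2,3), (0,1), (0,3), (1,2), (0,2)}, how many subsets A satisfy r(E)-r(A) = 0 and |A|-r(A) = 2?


R(x,y) = sum over A in 2^E of x^(r(E)-r(A)) * y^(|A|-r(A)).
G has 4 vertices, 6 edges. r(E) = 3.
Enumerate all 2^6 = 64 subsets.
Count subsets with r(E)-r(A)=0 and |A|-r(A)=2: 6.

6


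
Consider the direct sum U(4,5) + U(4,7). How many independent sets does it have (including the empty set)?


For a direct sum, |I(M1+M2)| = |I(M1)| * |I(M2)|.
|I(U(4,5))| = sum C(5,k) for k=0..4 = 31.
|I(U(4,7))| = sum C(7,k) for k=0..4 = 99.
Total = 31 * 99 = 3069.

3069


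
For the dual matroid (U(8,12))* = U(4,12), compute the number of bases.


The dual of U(r,n) is U(n-r, n) = U(4,12).
Bases of U(4,12) are all (4)-element subsets.
|B(M*)| = C(12,4) = (12 * 11 * 10 * 9) / (1 * 2 * 3 * 4) = 495.

495


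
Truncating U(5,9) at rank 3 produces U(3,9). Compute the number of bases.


Truncating U(5,9) to rank 3 gives U(3,9).
Bases of U(3,9) are all 3-element subsets of 9 elements.
Number of bases = C(9,3) = (9 * 8 * 7) / (1 * 2 * 3) = 84.

84


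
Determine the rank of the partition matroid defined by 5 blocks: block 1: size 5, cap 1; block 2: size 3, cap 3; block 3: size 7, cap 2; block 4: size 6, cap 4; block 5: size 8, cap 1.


Rank of a partition matroid = sum of min(|Si|, ci) for each block.
= min(5,1) + min(3,3) + min(7,2) + min(6,4) + min(8,1)
= 1 + 3 + 2 + 4 + 1
= 11.

11


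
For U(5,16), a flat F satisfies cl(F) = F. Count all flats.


Flats of U(5,16): every subset of size < 5 is a flat, plus E itself.
Count = C(16,0) + C(16,1) + C(16,2) + C(16,3) + C(16,4) + 1
     = 1 + 16 + 120 + 560 + 1820 + 1
     = 2518.

2518


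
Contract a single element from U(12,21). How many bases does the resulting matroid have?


Contracting e from U(12,21) gives U(11,20).
Bases of U(11,20) = C(20,11) = 20! / (11! * 9!) = 167960.

167960


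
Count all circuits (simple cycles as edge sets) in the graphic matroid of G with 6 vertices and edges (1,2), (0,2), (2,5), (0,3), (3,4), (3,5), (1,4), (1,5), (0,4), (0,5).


A circuit in a graphic matroid = edge set of a simple cycle.
G has 6 vertices and 10 edges.
Enumerating all minimal edge subsets forming cycles...
Total circuits found: 23.

23


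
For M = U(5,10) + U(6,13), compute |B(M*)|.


(M1+M2)* = M1* + M2*.
M1* = U(5,10), bases: C(10,5) = 252.
M2* = U(7,13), bases: C(13,7) = 1716.
|B(M*)| = 252 * 1716 = 432432.

432432


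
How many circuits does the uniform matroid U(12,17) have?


In U(12,17), circuits are the (13)-element subsets.
Any set of 13 elements is dependent, and removing any one element gives
an independent set of size 12, so it is a minimal dependent set.
Number of circuits = C(17,13) = 2380.

2380


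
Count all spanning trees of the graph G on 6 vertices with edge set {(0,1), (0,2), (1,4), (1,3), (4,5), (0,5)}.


By Kirchhoff's matrix tree theorem, the number of spanning trees equals
the determinant of any cofactor of the Laplacian matrix L.
G has 6 vertices and 6 edges.
Computing the (5 x 5) cofactor determinant gives 4.

4


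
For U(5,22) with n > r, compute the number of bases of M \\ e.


Deleting e from U(5,22) gives U(5,21) since n > r.
Bases of U(5,21) = (21 choose 5) = 20349.

20349


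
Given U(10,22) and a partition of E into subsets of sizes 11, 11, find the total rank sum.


r(Ai) = min(|Ai|, 10) for each part.
Sum = min(11,10) + min(11,10)
    = 10 + 10
    = 20.

20


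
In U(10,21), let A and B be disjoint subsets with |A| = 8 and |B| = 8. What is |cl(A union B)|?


|A union B| = 8 + 8 = 16 (disjoint).
In U(10,21), cl(S) = S if |S| < 10, else cl(S) = E.
Since 16 >= 10, cl(A union B) = E.
|cl(A union B)| = 21.

21


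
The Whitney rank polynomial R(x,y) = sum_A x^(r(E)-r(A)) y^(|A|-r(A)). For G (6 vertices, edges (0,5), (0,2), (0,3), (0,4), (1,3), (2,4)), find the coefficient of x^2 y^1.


R(x,y) = sum over A in 2^E of x^(r(E)-r(A)) * y^(|A|-r(A)).
G has 6 vertices, 6 edges. r(E) = 5.
Enumerate all 2^6 = 64 subsets.
Count subsets with r(E)-r(A)=2 and |A|-r(A)=1: 3.

3


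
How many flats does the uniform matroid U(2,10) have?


Flats of U(2,10): every subset of size < 2 is a flat, plus E itself.
Count = (10 choose 0) + (10 choose 1) + 1
     = 1 + 10 + 1
     = 12.

12


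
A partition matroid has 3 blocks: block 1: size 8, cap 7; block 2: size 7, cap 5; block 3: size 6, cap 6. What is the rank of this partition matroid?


Rank of a partition matroid = sum of min(|Si|, ci) for each block.
= min(8,7) + min(7,5) + min(6,6)
= 7 + 5 + 6
= 18.

18


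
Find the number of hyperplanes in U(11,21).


Hyperplanes of U(11,21) are flats of rank 10.
In a uniform matroid, these are exactly the (10)-element subsets.
Count = C(21,10) = 21! / (10! * 11!) = 352716.

352716


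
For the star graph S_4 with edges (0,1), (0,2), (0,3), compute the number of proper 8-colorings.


P(tree, k) = k * (k-1)^(3) for any tree on 4 vertices.
P(8) = 8 * 7^3 = 8 * 343 = 2744.

2744


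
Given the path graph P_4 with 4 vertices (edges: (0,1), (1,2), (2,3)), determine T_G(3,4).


A path on 4 vertices is a tree with 3 edges.
T(x,y) = x^(3) for any tree.
T(3,4) = 3^3 = 27.

27


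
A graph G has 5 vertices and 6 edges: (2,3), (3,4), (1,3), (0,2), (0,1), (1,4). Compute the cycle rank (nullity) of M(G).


Cycle rank (nullity) = |E| - r(M) = |E| - (|V| - c).
|E| = 6, |V| = 5, c = 1.
Nullity = 6 - (5 - 1) = 6 - 4 = 2.

2


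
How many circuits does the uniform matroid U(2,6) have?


In U(2,6), circuits are the (3)-element subsets.
Any set of 3 elements is dependent, and removing any one element gives
an independent set of size 2, so it is a minimal dependent set.
Number of circuits = (6 choose 3) = 20.

20


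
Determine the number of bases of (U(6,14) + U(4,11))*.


(M1+M2)* = M1* + M2*.
M1* = U(8,14), bases: C(14,8) = 3003.
M2* = U(7,11), bases: C(11,7) = 330.
|B(M*)| = 3003 * 330 = 990990.

990990


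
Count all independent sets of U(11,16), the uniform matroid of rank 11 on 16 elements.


Independent sets of U(11,16) are all subsets of size <= 11.
Count = (16 choose 0) + (16 choose 1) + (16 choose 2) + (16 choose 3) + (16 choose 4) + (16 choose 5) + (16 choose 6) + (16 choose 7) + (16 choose 8) + (16 choose 9) + (16 choose 10) + (16 choose 11)
     = 1 + 16 + 120 + 560 + 1820 + 4368 + 8008 + 11440 + 12870 + 11440 + 8008 + 4368
     = 63019.

63019


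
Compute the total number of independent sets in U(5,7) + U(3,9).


For a direct sum, |I(M1+M2)| = |I(M1)| * |I(M2)|.
|I(U(5,7))| = sum C(7,k) for k=0..5 = 120.
|I(U(3,9))| = sum C(9,k) for k=0..3 = 130.
Total = 120 * 130 = 15600.

15600


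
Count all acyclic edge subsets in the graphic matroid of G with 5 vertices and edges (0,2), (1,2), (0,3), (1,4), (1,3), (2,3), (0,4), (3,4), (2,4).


An independent set in a graphic matroid is an acyclic edge subset.
G has 5 vertices and 9 edges.
Enumerate all 2^9 = 512 subsets, checking for acyclicity.
Total independent sets = 198.

198


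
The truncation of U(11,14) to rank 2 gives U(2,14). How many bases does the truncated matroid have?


Truncating U(11,14) to rank 2 gives U(2,14).
Bases of U(2,14) are all 2-element subsets of 14 elements.
Number of bases = (14 choose 2) = 91.

91


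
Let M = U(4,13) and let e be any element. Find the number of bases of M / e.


Contracting e from U(4,13) gives U(3,12).
Bases of U(3,12) = C(12,3) = 12! / (3! * 9!) = 220.

220


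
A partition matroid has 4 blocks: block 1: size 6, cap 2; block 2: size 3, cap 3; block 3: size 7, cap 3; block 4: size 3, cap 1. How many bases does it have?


A basis picks exactly ci elements from block i.
Number of bases = product of C(|Si|, ci).
= C(6,2) * C(3,3) * C(7,3) * C(3,1)
= 15 * 1 * 35 * 3
= 1575.

1575


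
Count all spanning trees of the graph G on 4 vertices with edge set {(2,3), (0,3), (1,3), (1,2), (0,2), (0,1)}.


By Kirchhoff's matrix tree theorem, the number of spanning trees equals
the determinant of any cofactor of the Laplacian matrix L.
G has 4 vertices and 6 edges.
Computing the (3 x 3) cofactor determinant gives 16.

16


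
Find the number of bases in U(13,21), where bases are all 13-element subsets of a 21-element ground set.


Bases of U(13,21) are all 13-element subsets of the 21-element ground set.
Number of bases = C(21,13).
(21 choose 13) = 203490.

203490


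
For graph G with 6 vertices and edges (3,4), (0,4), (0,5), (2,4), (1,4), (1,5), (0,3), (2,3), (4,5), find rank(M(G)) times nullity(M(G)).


r(M) = |V| - c = 6 - 1 = 5.
nullity = |E| - r(M) = 9 - 5 = 4.
Product = 5 * 4 = 20.

20


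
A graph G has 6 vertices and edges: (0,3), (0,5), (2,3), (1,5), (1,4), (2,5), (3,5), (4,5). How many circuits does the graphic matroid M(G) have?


A circuit in a graphic matroid = edge set of a simple cycle.
G has 6 vertices and 8 edges.
Enumerating all minimal edge subsets forming cycles...
Total circuits found: 4.

4


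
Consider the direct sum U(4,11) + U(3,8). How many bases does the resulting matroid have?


Bases of a direct sum M1 + M2: |B| = |B(M1)| * |B(M2)|.
|B(U(4,11))| = C(11,4) = 330.
|B(U(3,8))| = C(8,3) = 56.
Total bases = 330 * 56 = 18480.

18480


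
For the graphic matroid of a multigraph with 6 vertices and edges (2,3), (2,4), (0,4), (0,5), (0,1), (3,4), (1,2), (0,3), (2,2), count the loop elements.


In a graphic matroid, a loop is a self-loop edge (u,u) with rank 0.
Examining all 9 edges for self-loops...
Self-loops found: (2,2)
Number of loops = 1.

1


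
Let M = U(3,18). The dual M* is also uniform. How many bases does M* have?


The dual of U(r,n) is U(n-r, n) = U(15,18).
Bases of U(15,18) are all (15)-element subsets.
|B(M*)| = (18 choose 15) = 816.

816


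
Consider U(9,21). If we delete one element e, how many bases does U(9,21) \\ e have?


Deleting e from U(9,21) gives U(9,20) since n > r.
Bases of U(9,20) = C(20,9) = 20! / (9! * 11!) = 167960.

167960


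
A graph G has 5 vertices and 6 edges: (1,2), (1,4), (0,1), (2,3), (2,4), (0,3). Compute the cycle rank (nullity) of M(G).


Cycle rank (nullity) = |E| - r(M) = |E| - (|V| - c).
|E| = 6, |V| = 5, c = 1.
Nullity = 6 - (5 - 1) = 6 - 4 = 2.

2


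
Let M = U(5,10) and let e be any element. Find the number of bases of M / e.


Contracting e from U(5,10) gives U(4,9).
Bases of U(4,9) = C(9,4) = 9! / (4! * 5!) = 126.

126


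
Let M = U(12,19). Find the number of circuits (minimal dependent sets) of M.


In U(12,19), circuits are the (13)-element subsets.
Any set of 13 elements is dependent, and removing any one element gives
an independent set of size 12, so it is a minimal dependent set.
Number of circuits = C(19,13) = 19! / (13! * 6!) = 27132.

27132


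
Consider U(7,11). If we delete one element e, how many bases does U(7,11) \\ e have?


Deleting e from U(7,11) gives U(7,10) since n > r.
Bases of U(7,10) = C(10,7) = 10! / (7! * 3!) = 120.

120


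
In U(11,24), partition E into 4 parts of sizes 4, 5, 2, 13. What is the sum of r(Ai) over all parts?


r(Ai) = min(|Ai|, 11) for each part.
Sum = min(4,11) + min(5,11) + min(2,11) + min(13,11)
    = 4 + 5 + 2 + 11
    = 22.

22


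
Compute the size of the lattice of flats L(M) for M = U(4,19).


Flats of U(4,19): every subset of size < 4 is a flat, plus E itself.
Count = (19 choose 0) + (19 choose 1) + (19 choose 2) + (19 choose 3) + 1
     = 1 + 19 + 171 + 969 + 1
     = 1161.

1161


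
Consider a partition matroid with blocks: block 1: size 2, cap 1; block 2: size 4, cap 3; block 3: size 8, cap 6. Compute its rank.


Rank of a partition matroid = sum of min(|Si|, ci) for each block.
= min(2,1) + min(4,3) + min(8,6)
= 1 + 3 + 6
= 10.

10


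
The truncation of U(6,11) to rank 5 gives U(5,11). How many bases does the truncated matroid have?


Truncating U(6,11) to rank 5 gives U(5,11).
Bases of U(5,11) are all 5-element subsets of 11 elements.
Number of bases = (11 choose 5) = 462.

462


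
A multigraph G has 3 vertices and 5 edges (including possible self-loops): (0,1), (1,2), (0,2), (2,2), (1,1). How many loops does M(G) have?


In a graphic matroid, a loop is a self-loop edge (u,u) with rank 0.
Examining all 5 edges for self-loops...
Self-loops found: (2,2), (1,1)
Number of loops = 2.

2


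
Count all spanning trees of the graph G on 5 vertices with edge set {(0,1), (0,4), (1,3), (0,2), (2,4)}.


By Kirchhoff's matrix tree theorem, the number of spanning trees equals
the determinant of any cofactor of the Laplacian matrix L.
G has 5 vertices and 5 edges.
Computing the (4 x 4) cofactor determinant gives 3.

3


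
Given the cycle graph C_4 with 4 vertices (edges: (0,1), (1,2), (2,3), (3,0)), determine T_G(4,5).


T(C_4; x,y) = x + x^2 + ... + x^(3) + y.
T(4,5) = 4^1 + 4^2 + 4^3 + 5
= 4 + 16 + 64 + 5
= 89.

89


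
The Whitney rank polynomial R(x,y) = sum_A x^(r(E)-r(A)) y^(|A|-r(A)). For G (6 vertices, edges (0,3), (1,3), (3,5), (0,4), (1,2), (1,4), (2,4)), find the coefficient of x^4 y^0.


R(x,y) = sum over A in 2^E of x^(r(E)-r(A)) * y^(|A|-r(A)).
G has 6 vertices, 7 edges. r(E) = 5.
Enumerate all 2^7 = 128 subsets.
Count subsets with r(E)-r(A)=4 and |A|-r(A)=0: 7.

7


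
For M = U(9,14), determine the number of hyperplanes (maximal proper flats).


Hyperplanes of U(9,14) are flats of rank 8.
In a uniform matroid, these are exactly the (8)-element subsets.
Count = (14 choose 8) = 3003.

3003


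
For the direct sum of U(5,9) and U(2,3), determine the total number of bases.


Bases of a direct sum M1 + M2: |B| = |B(M1)| * |B(M2)|.
|B(U(5,9))| = C(9,5) = 126.
|B(U(2,3))| = C(3,2) = 3.
Total bases = 126 * 3 = 378.

378


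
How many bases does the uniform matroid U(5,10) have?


Bases of U(5,10) are all 5-element subsets of the 10-element ground set.
Number of bases = C(10,5).
C(10,5) = 252.

252


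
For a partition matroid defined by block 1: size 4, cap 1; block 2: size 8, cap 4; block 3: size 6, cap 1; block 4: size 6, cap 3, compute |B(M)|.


A basis picks exactly ci elements from block i.
Number of bases = product of C(|Si|, ci).
= C(4,1) * C(8,4) * C(6,1) * C(6,3)
= 4 * 70 * 6 * 20
= 33600.

33600


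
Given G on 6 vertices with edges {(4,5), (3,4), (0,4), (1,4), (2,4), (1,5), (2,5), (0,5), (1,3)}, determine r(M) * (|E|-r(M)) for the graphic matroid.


r(M) = |V| - c = 6 - 1 = 5.
nullity = |E| - r(M) = 9 - 5 = 4.
Product = 5 * 4 = 20.

20


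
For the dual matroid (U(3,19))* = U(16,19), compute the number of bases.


The dual of U(r,n) is U(n-r, n) = U(16,19).
Bases of U(16,19) are all (16)-element subsets.
|B(M*)| = (19 choose 16) = 969.

969


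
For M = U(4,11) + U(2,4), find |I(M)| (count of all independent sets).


For a direct sum, |I(M1+M2)| = |I(M1)| * |I(M2)|.
|I(U(4,11))| = sum C(11,k) for k=0..4 = 562.
|I(U(2,4))| = sum C(4,k) for k=0..2 = 11.
Total = 562 * 11 = 6182.

6182


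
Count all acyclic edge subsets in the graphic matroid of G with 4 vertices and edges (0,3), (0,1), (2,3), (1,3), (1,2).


An independent set in a graphic matroid is an acyclic edge subset.
G has 4 vertices and 5 edges.
Enumerate all 2^5 = 32 subsets, checking for acyclicity.
Total independent sets = 24.

24


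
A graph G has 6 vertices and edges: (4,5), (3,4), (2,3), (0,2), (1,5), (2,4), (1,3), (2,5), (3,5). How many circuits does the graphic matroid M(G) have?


A circuit in a graphic matroid = edge set of a simple cycle.
G has 6 vertices and 9 edges.
Enumerating all minimal edge subsets forming cycles...
Total circuits found: 12.

12


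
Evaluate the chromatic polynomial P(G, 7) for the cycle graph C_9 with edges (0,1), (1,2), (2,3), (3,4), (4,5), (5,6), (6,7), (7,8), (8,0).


P(C_9, k) = (k-1)^9 + (-1)^9*(k-1).
P(7) = (6)^9 - 6
= 10077696 - 6 = 10077690.

10077690


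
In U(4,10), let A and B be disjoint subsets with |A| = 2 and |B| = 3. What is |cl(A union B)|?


|A union B| = 2 + 3 = 5 (disjoint).
In U(4,10), cl(S) = S if |S| < 4, else cl(S) = E.
Since 5 >= 4, cl(A union B) = E.
|cl(A union B)| = 10.

10


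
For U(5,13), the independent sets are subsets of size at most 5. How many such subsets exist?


Independent sets of U(5,13) are all subsets of size <= 5.
Count = C(13,0) + C(13,1) + C(13,2) + C(13,3) + C(13,4) + C(13,5)
     = 1 + 13 + 78 + 286 + 715 + 1287
     = 2380.

2380


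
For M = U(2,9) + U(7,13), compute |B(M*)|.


(M1+M2)* = M1* + M2*.
M1* = U(7,9), bases: C(9,7) = 36.
M2* = U(6,13), bases: C(13,6) = 1716.
|B(M*)| = 36 * 1716 = 61776.

61776


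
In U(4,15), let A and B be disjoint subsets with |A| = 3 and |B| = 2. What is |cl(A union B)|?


|A union B| = 3 + 2 = 5 (disjoint).
In U(4,15), cl(S) = S if |S| < 4, else cl(S) = E.
Since 5 >= 4, cl(A union B) = E.
|cl(A union B)| = 15.

15


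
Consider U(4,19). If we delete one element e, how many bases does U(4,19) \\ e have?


Deleting e from U(4,19) gives U(4,18) since n > r.
Bases of U(4,18) = (18 choose 4) = 3060.

3060


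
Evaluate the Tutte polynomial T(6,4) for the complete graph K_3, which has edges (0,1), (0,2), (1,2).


T(K_3; x,y) = x^2 + x + y.
T(6,4) = 36 + 6 + 4 = 46.

46


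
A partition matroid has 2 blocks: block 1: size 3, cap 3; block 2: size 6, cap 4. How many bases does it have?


A basis picks exactly ci elements from block i.
Number of bases = product of C(|Si|, ci).
= C(3,3) * C(6,4)
= 1 * 15
= 15.

15


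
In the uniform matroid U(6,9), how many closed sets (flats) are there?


Flats of U(6,9): every subset of size < 6 is a flat, plus E itself.
Count = C(9,0) + C(9,1) + C(9,2) + C(9,3) + C(9,4) + C(9,5) + 1
     = 1 + 9 + 36 + 84 + 126 + 126 + 1
     = 383.

383


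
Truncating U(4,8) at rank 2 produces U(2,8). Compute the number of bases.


Truncating U(4,8) to rank 2 gives U(2,8).
Bases of U(2,8) are all 2-element subsets of 8 elements.
Number of bases = (8 choose 2) = 28.

28


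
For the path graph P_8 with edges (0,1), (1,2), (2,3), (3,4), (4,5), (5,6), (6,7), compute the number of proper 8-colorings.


P(P_8, k) = k * (k-1)^(7).
P(8) = 8 * 7^7 = 8 * 823543 = 6588344.

6588344


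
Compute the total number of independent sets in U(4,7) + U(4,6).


For a direct sum, |I(M1+M2)| = |I(M1)| * |I(M2)|.
|I(U(4,7))| = sum C(7,k) for k=0..4 = 99.
|I(U(4,6))| = sum C(6,k) for k=0..4 = 57.
Total = 99 * 57 = 5643.

5643
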